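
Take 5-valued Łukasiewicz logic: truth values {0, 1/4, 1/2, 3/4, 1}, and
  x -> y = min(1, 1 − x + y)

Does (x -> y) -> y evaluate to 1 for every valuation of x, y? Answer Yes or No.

Counterexample: take x = 0, y = 0.
x -> y = 0 -> 0 = 1
(x -> y) -> y = 1 -> 0 = 0
This gives 0 ≠ 1.

No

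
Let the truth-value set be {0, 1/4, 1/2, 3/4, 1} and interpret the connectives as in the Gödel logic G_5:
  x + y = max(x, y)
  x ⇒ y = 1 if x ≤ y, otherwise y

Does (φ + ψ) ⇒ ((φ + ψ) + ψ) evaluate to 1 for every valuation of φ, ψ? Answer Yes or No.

Yes

At φ = 3/4, ψ = 1, for instance:
φ + ψ = 3/4 + 1 = 1
(φ + ψ) + ψ = 1 + 1 = 1
(φ + ψ) ⇒ ((φ + ψ) + ψ) = 1 ⇒ 1 = 1
and checking the remaining 24 assignments likewise gives ≥ 1 in every case.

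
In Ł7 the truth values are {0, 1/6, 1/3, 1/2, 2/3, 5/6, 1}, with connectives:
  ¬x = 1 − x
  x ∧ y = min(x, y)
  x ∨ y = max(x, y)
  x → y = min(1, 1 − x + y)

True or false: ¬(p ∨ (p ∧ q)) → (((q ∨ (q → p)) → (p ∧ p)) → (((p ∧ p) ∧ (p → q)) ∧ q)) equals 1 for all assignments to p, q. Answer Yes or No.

Counterexample: take p = 0, q = 1/6.
p ∧ q = 0 ∧ 1/6 = 0
p ∨ (p ∧ q) = 0 ∨ 0 = 0
¬(p ∨ (p ∧ q)) = ¬0 = 1
q → p = 1/6 → 0 = 5/6
q ∨ (q → p) = 1/6 ∨ 5/6 = 5/6
p ∧ p = 0 ∧ 0 = 0
(q ∨ (q → p)) → (p ∧ p) = 5/6 → 0 = 1/6
p ∧ p = 0 ∧ 0 = 0
p → q = 0 → 1/6 = 1
(p ∧ p) ∧ (p → q) = 0 ∧ 1 = 0
((p ∧ p) ∧ (p → q)) ∧ q = 0 ∧ 1/6 = 0
((q ∨ (q → p)) → (p ∧ p)) → (((p ∧ p) ∧ (p → q)) ∧ q) = 1/6 → 0 = 5/6
¬(p ∨ (p ∧ q)) → (((q ∨ (q → p)) → (p ∧ p)) → (((p ∧ p) ∧ (p → q)) ∧ q)) = 1 → 5/6 = 5/6
This gives 5/6 ≠ 1.

No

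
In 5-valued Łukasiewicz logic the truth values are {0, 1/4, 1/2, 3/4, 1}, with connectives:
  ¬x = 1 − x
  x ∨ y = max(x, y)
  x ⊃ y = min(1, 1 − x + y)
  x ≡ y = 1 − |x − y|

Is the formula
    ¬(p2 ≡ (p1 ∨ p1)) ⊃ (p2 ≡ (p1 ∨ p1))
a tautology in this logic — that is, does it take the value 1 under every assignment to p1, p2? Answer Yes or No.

No

Counterexample: take p1 = 0, p2 = 3/4.
p1 ∨ p1 = 0 ∨ 0 = 0
p2 ≡ (p1 ∨ p1) = 3/4 ≡ 0 = 1/4
¬(p2 ≡ (p1 ∨ p1)) = ¬1/4 = 3/4
p1 ∨ p1 = 0 ∨ 0 = 0
p2 ≡ (p1 ∨ p1) = 3/4 ≡ 0 = 1/4
¬(p2 ≡ (p1 ∨ p1)) ⊃ (p2 ≡ (p1 ∨ p1)) = 3/4 ⊃ 1/4 = 1/2
This gives 1/2 ≠ 1.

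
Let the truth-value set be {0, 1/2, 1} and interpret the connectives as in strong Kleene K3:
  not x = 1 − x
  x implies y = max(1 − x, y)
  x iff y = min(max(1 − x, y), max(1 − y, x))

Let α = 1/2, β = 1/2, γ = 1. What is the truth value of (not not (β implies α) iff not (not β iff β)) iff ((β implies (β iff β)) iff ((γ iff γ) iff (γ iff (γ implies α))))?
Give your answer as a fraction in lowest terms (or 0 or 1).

1/2

β implies α = 1/2 implies 1/2 = 1/2
not (β implies α) = not 1/2 = 1/2
not not (β implies α) = not 1/2 = 1/2
not β = not 1/2 = 1/2
not β iff β = 1/2 iff 1/2 = 1/2
not (not β iff β) = not 1/2 = 1/2
not not (β implies α) iff not (not β iff β) = 1/2 iff 1/2 = 1/2
β iff β = 1/2 iff 1/2 = 1/2
β implies (β iff β) = 1/2 implies 1/2 = 1/2
γ iff γ = 1 iff 1 = 1
γ implies α = 1 implies 1/2 = 1/2
γ iff (γ implies α) = 1 iff 1/2 = 1/2
(γ iff γ) iff (γ iff (γ implies α)) = 1 iff 1/2 = 1/2
(β implies (β iff β)) iff ((γ iff γ) iff (γ iff (γ implies α))) = 1/2 iff 1/2 = 1/2
(not not (β implies α) iff not (not β iff β)) iff ((β implies (β iff β)) iff ((γ iff γ) iff (γ iff (γ implies α)))) = 1/2 iff 1/2 = 1/2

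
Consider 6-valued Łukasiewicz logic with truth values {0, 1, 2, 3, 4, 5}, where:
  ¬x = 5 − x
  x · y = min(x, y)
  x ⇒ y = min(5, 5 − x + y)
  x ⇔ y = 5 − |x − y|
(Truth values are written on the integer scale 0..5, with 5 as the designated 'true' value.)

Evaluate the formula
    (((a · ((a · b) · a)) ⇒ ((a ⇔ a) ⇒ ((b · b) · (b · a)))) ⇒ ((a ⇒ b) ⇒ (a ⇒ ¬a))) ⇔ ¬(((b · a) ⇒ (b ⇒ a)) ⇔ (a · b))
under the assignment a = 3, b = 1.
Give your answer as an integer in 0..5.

4

a · b = 3 · 1 = 1
(a · b) · a = 1 · 3 = 1
a · ((a · b) · a) = 3 · 1 = 1
a ⇔ a = 3 ⇔ 3 = 5
b · b = 1 · 1 = 1
b · a = 1 · 3 = 1
(b · b) · (b · a) = 1 · 1 = 1
(a ⇔ a) ⇒ ((b · b) · (b · a)) = 5 ⇒ 1 = 1
(a · ((a · b) · a)) ⇒ ((a ⇔ a) ⇒ ((b · b) · (b · a))) = 1 ⇒ 1 = 5
a ⇒ b = 3 ⇒ 1 = 3
¬a = ¬3 = 2
a ⇒ ¬a = 3 ⇒ 2 = 4
(a ⇒ b) ⇒ (a ⇒ ¬a) = 3 ⇒ 4 = 5
((a · ((a · b) · a)) ⇒ ((a ⇔ a) ⇒ ((b · b) · (b · a)))) ⇒ ((a ⇒ b) ⇒ (a ⇒ ¬a)) = 5 ⇒ 5 = 5
b · a = 1 · 3 = 1
b ⇒ a = 1 ⇒ 3 = 5
(b · a) ⇒ (b ⇒ a) = 1 ⇒ 5 = 5
a · b = 3 · 1 = 1
((b · a) ⇒ (b ⇒ a)) ⇔ (a · b) = 5 ⇔ 1 = 1
¬(((b · a) ⇒ (b ⇒ a)) ⇔ (a · b)) = ¬1 = 4
(((a · ((a · b) · a)) ⇒ ((a ⇔ a) ⇒ ((b · b) · (b · a)))) ⇒ ((a ⇒ b) ⇒ (a ⇒ ¬a))) ⇔ ¬(((b · a) ⇒ (b ⇒ a)) ⇔ (a · b)) = 5 ⇔ 4 = 4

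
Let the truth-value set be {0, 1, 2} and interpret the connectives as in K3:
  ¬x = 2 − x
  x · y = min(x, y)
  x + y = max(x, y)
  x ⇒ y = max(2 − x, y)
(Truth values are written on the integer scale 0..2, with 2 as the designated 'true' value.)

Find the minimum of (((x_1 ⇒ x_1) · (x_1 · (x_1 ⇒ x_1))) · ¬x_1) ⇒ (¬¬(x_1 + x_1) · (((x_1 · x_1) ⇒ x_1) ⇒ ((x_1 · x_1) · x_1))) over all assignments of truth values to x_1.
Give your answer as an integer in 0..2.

Take x_1 = 1:
x_1 ⇒ x_1 = 1 ⇒ 1 = 1
x_1 ⇒ x_1 = 1 ⇒ 1 = 1
x_1 · (x_1 ⇒ x_1) = 1 · 1 = 1
(x_1 ⇒ x_1) · (x_1 · (x_1 ⇒ x_1)) = 1 · 1 = 1
¬x_1 = ¬1 = 1
((x_1 ⇒ x_1) · (x_1 · (x_1 ⇒ x_1))) · ¬x_1 = 1 · 1 = 1
x_1 + x_1 = 1 + 1 = 1
¬(x_1 + x_1) = ¬1 = 1
¬¬(x_1 + x_1) = ¬1 = 1
x_1 · x_1 = 1 · 1 = 1
(x_1 · x_1) ⇒ x_1 = 1 ⇒ 1 = 1
x_1 · x_1 = 1 · 1 = 1
(x_1 · x_1) · x_1 = 1 · 1 = 1
((x_1 · x_1) ⇒ x_1) ⇒ ((x_1 · x_1) · x_1) = 1 ⇒ 1 = 1
¬¬(x_1 + x_1) · (((x_1 · x_1) ⇒ x_1) ⇒ ((x_1 · x_1) · x_1)) = 1 · 1 = 1
(((x_1 ⇒ x_1) · (x_1 · (x_1 ⇒ x_1))) · ¬x_1) ⇒ (¬¬(x_1 + x_1) · (((x_1 · x_1) ⇒ x_1) ⇒ ((x_1 · x_1) · x_1))) = 1 ⇒ 1 = 1
No assignment yields a value below 1, so this is the minimum.

1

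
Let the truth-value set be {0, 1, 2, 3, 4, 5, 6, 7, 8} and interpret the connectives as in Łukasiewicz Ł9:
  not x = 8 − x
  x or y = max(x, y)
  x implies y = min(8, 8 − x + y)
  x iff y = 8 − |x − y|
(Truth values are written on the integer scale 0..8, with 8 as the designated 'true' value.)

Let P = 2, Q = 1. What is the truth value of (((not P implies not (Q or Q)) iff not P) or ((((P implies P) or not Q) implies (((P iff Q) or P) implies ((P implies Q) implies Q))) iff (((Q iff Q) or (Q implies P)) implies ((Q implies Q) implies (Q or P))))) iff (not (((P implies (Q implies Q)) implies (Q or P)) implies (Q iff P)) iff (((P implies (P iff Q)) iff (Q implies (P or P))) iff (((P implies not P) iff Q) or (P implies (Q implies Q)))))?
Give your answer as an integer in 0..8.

1

not P = not 2 = 6
Q or Q = 1 or 1 = 1
not (Q or Q) = not 1 = 7
not P implies not (Q or Q) = 6 implies 7 = 8
not P = not 2 = 6
(not P implies not (Q or Q)) iff not P = 8 iff 6 = 6
P implies P = 2 implies 2 = 8
not Q = not 1 = 7
(P implies P) or not Q = 8 or 7 = 8
P iff Q = 2 iff 1 = 7
(P iff Q) or P = 7 or 2 = 7
P implies Q = 2 implies 1 = 7
(P implies Q) implies Q = 7 implies 1 = 2
((P iff Q) or P) implies ((P implies Q) implies Q) = 7 implies 2 = 3
((P implies P) or not Q) implies (((P iff Q) or P) implies ((P implies Q) implies Q)) = 8 implies 3 = 3
Q iff Q = 1 iff 1 = 8
Q implies P = 1 implies 2 = 8
(Q iff Q) or (Q implies P) = 8 or 8 = 8
Q implies Q = 1 implies 1 = 8
Q or P = 1 or 2 = 2
(Q implies Q) implies (Q or P) = 8 implies 2 = 2
((Q iff Q) or (Q implies P)) implies ((Q implies Q) implies (Q or P)) = 8 implies 2 = 2
(((P implies P) or not Q) implies (((P iff Q) or P) implies ((P implies Q) implies Q))) iff (((Q iff Q) or (Q implies P)) implies ((Q implies Q) implies (Q or P))) = 3 iff 2 = 7
((not P implies not (Q or Q)) iff not P) or ((((P implies P) or not Q) implies (((P iff Q) or P) implies ((P implies Q) implies Q))) iff (((Q iff Q) or (Q implies P)) implies ((Q implies Q) implies (Q or P)))) = 6 or 7 = 7
Q implies Q = 1 implies 1 = 8
P implies (Q implies Q) = 2 implies 8 = 8
Q or P = 1 or 2 = 2
(P implies (Q implies Q)) implies (Q or P) = 8 implies 2 = 2
Q iff P = 1 iff 2 = 7
((P implies (Q implies Q)) implies (Q or P)) implies (Q iff P) = 2 implies 7 = 8
not (((P implies (Q implies Q)) implies (Q or P)) implies (Q iff P)) = not 8 = 0
P iff Q = 2 iff 1 = 7
P implies (P iff Q) = 2 implies 7 = 8
P or P = 2 or 2 = 2
Q implies (P or P) = 1 implies 2 = 8
(P implies (P iff Q)) iff (Q implies (P or P)) = 8 iff 8 = 8
not P = not 2 = 6
P implies not P = 2 implies 6 = 8
(P implies not P) iff Q = 8 iff 1 = 1
Q implies Q = 1 implies 1 = 8
P implies (Q implies Q) = 2 implies 8 = 8
((P implies not P) iff Q) or (P implies (Q implies Q)) = 1 or 8 = 8
((P implies (P iff Q)) iff (Q implies (P or P))) iff (((P implies not P) iff Q) or (P implies (Q implies Q))) = 8 iff 8 = 8
not (((P implies (Q implies Q)) implies (Q or P)) implies (Q iff P)) iff (((P implies (P iff Q)) iff (Q implies (P or P))) iff (((P implies not P) iff Q) or (P implies (Q implies Q)))) = 0 iff 8 = 0
(((not P implies not (Q or Q)) iff not P) or ((((P implies P) or not Q) implies (((P iff Q) or P) implies ((P implies Q) implies Q))) iff (((Q iff Q) or (Q implies P)) implies ((Q implies Q) implies (Q or P))))) iff (not (((P implies (Q implies Q)) implies (Q or P)) implies (Q iff P)) iff (((P implies (P iff Q)) iff (Q implies (P or P))) iff (((P implies not P) iff Q) or (P implies (Q implies Q))))) = 7 iff 0 = 1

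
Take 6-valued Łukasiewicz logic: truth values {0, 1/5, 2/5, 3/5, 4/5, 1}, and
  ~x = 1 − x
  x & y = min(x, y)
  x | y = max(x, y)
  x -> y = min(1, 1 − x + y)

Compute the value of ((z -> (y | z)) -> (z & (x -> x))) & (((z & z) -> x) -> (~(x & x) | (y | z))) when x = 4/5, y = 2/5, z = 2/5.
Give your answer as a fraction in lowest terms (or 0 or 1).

y | z = 2/5 | 2/5 = 2/5
z -> (y | z) = 2/5 -> 2/5 = 1
x -> x = 4/5 -> 4/5 = 1
z & (x -> x) = 2/5 & 1 = 2/5
(z -> (y | z)) -> (z & (x -> x)) = 1 -> 2/5 = 2/5
z & z = 2/5 & 2/5 = 2/5
(z & z) -> x = 2/5 -> 4/5 = 1
x & x = 4/5 & 4/5 = 4/5
~(x & x) = ~4/5 = 1/5
y | z = 2/5 | 2/5 = 2/5
~(x & x) | (y | z) = 1/5 | 2/5 = 2/5
((z & z) -> x) -> (~(x & x) | (y | z)) = 1 -> 2/5 = 2/5
((z -> (y | z)) -> (z & (x -> x))) & (((z & z) -> x) -> (~(x & x) | (y | z))) = 2/5 & 2/5 = 2/5

2/5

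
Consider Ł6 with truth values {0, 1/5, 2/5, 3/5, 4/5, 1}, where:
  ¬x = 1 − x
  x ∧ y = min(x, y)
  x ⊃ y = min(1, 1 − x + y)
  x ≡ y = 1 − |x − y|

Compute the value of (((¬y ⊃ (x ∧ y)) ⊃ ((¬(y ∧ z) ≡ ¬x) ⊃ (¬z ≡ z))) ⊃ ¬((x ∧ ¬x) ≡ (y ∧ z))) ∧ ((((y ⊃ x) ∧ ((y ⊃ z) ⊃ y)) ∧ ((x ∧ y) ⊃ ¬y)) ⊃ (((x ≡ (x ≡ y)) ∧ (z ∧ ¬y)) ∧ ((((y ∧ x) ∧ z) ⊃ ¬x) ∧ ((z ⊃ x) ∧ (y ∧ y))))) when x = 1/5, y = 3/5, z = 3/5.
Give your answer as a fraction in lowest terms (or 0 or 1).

2/5

¬y = ¬3/5 = 2/5
x ∧ y = 1/5 ∧ 3/5 = 1/5
¬y ⊃ (x ∧ y) = 2/5 ⊃ 1/5 = 4/5
y ∧ z = 3/5 ∧ 3/5 = 3/5
¬(y ∧ z) = ¬3/5 = 2/5
¬x = ¬1/5 = 4/5
¬(y ∧ z) ≡ ¬x = 2/5 ≡ 4/5 = 3/5
¬z = ¬3/5 = 2/5
¬z ≡ z = 2/5 ≡ 3/5 = 4/5
(¬(y ∧ z) ≡ ¬x) ⊃ (¬z ≡ z) = 3/5 ⊃ 4/5 = 1
(¬y ⊃ (x ∧ y)) ⊃ ((¬(y ∧ z) ≡ ¬x) ⊃ (¬z ≡ z)) = 4/5 ⊃ 1 = 1
¬x = ¬1/5 = 4/5
x ∧ ¬x = 1/5 ∧ 4/5 = 1/5
y ∧ z = 3/5 ∧ 3/5 = 3/5
(x ∧ ¬x) ≡ (y ∧ z) = 1/5 ≡ 3/5 = 3/5
¬((x ∧ ¬x) ≡ (y ∧ z)) = ¬3/5 = 2/5
((¬y ⊃ (x ∧ y)) ⊃ ((¬(y ∧ z) ≡ ¬x) ⊃ (¬z ≡ z))) ⊃ ¬((x ∧ ¬x) ≡ (y ∧ z)) = 1 ⊃ 2/5 = 2/5
y ⊃ x = 3/5 ⊃ 1/5 = 3/5
y ⊃ z = 3/5 ⊃ 3/5 = 1
(y ⊃ z) ⊃ y = 1 ⊃ 3/5 = 3/5
(y ⊃ x) ∧ ((y ⊃ z) ⊃ y) = 3/5 ∧ 3/5 = 3/5
x ∧ y = 1/5 ∧ 3/5 = 1/5
¬y = ¬3/5 = 2/5
(x ∧ y) ⊃ ¬y = 1/5 ⊃ 2/5 = 1
((y ⊃ x) ∧ ((y ⊃ z) ⊃ y)) ∧ ((x ∧ y) ⊃ ¬y) = 3/5 ∧ 1 = 3/5
x ≡ y = 1/5 ≡ 3/5 = 3/5
x ≡ (x ≡ y) = 1/5 ≡ 3/5 = 3/5
¬y = ¬3/5 = 2/5
z ∧ ¬y = 3/5 ∧ 2/5 = 2/5
(x ≡ (x ≡ y)) ∧ (z ∧ ¬y) = 3/5 ∧ 2/5 = 2/5
y ∧ x = 3/5 ∧ 1/5 = 1/5
(y ∧ x) ∧ z = 1/5 ∧ 3/5 = 1/5
¬x = ¬1/5 = 4/5
((y ∧ x) ∧ z) ⊃ ¬x = 1/5 ⊃ 4/5 = 1
z ⊃ x = 3/5 ⊃ 1/5 = 3/5
y ∧ y = 3/5 ∧ 3/5 = 3/5
(z ⊃ x) ∧ (y ∧ y) = 3/5 ∧ 3/5 = 3/5
(((y ∧ x) ∧ z) ⊃ ¬x) ∧ ((z ⊃ x) ∧ (y ∧ y)) = 1 ∧ 3/5 = 3/5
((x ≡ (x ≡ y)) ∧ (z ∧ ¬y)) ∧ ((((y ∧ x) ∧ z) ⊃ ¬x) ∧ ((z ⊃ x) ∧ (y ∧ y))) = 2/5 ∧ 3/5 = 2/5
(((y ⊃ x) ∧ ((y ⊃ z) ⊃ y)) ∧ ((x ∧ y) ⊃ ¬y)) ⊃ (((x ≡ (x ≡ y)) ∧ (z ∧ ¬y)) ∧ ((((y ∧ x) ∧ z) ⊃ ¬x) ∧ ((z ⊃ x) ∧ (y ∧ y)))) = 3/5 ⊃ 2/5 = 4/5
(((¬y ⊃ (x ∧ y)) ⊃ ((¬(y ∧ z) ≡ ¬x) ⊃ (¬z ≡ z))) ⊃ ¬((x ∧ ¬x) ≡ (y ∧ z))) ∧ ((((y ⊃ x) ∧ ((y ⊃ z) ⊃ y)) ∧ ((x ∧ y) ⊃ ¬y)) ⊃ (((x ≡ (x ≡ y)) ∧ (z ∧ ¬y)) ∧ ((((y ∧ x) ∧ z) ⊃ ¬x) ∧ ((z ⊃ x) ∧ (y ∧ y))))) = 2/5 ∧ 4/5 = 2/5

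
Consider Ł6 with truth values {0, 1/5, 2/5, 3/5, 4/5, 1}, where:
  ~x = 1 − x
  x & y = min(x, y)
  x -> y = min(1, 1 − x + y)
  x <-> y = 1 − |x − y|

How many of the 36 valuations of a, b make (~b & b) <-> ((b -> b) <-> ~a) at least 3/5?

value 1: 6 assignments (counts)
value 4/5: 10 assignments (counts)
value 3/5: 8 assignments (counts)
value 2/5: 6 assignments
value 1/5: 4 assignments
value 0: 2 assignments
So 24 of the 36 assignments meet the threshold.

24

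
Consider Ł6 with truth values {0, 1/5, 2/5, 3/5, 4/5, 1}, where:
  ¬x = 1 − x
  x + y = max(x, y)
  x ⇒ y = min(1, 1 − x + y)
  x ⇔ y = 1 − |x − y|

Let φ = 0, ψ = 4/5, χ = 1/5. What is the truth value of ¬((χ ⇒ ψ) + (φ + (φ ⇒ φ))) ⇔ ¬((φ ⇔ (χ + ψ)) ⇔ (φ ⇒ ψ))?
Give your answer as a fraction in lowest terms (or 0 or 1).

1/5

χ ⇒ ψ = 1/5 ⇒ 4/5 = 1
φ ⇒ φ = 0 ⇒ 0 = 1
φ + (φ ⇒ φ) = 0 + 1 = 1
(χ ⇒ ψ) + (φ + (φ ⇒ φ)) = 1 + 1 = 1
¬((χ ⇒ ψ) + (φ + (φ ⇒ φ))) = ¬1 = 0
χ + ψ = 1/5 + 4/5 = 4/5
φ ⇔ (χ + ψ) = 0 ⇔ 4/5 = 1/5
φ ⇒ ψ = 0 ⇒ 4/5 = 1
(φ ⇔ (χ + ψ)) ⇔ (φ ⇒ ψ) = 1/5 ⇔ 1 = 1/5
¬((φ ⇔ (χ + ψ)) ⇔ (φ ⇒ ψ)) = ¬1/5 = 4/5
¬((χ ⇒ ψ) + (φ + (φ ⇒ φ))) ⇔ ¬((φ ⇔ (χ + ψ)) ⇔ (φ ⇒ ψ)) = 0 ⇔ 4/5 = 1/5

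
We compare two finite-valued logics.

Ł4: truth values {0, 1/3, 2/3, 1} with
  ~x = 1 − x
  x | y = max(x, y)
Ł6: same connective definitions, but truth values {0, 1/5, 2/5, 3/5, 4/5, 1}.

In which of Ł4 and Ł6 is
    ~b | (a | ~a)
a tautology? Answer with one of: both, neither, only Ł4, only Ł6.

neither

In Ł4: at a = 1/3, b = 1/3 the value is 2/3 — not a tautology.
In Ł6: at a = 1/5, b = 1/5 the value is 4/5 — not a tautology.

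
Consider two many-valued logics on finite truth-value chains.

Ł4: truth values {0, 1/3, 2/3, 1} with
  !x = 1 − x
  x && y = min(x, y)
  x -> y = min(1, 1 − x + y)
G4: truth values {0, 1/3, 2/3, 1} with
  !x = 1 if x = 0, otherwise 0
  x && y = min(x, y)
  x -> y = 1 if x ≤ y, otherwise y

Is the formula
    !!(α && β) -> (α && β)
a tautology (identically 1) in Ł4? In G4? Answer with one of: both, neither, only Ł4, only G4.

only Ł4

In Ł4: every assignment gives 1 — tautology.
In G4: at α = 1/3, β = 1/3 the value is 1/3 — not a tautology.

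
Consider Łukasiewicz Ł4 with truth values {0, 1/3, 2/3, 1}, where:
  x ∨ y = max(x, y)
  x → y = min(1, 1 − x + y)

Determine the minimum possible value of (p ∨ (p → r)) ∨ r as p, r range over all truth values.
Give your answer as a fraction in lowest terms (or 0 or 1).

2/3

Take p = 1/3, r = 0:
p → r = 1/3 → 0 = 2/3
p ∨ (p → r) = 1/3 ∨ 2/3 = 2/3
(p ∨ (p → r)) ∨ r = 2/3 ∨ 0 = 2/3
No assignment yields a value below 2/3, so this is the minimum.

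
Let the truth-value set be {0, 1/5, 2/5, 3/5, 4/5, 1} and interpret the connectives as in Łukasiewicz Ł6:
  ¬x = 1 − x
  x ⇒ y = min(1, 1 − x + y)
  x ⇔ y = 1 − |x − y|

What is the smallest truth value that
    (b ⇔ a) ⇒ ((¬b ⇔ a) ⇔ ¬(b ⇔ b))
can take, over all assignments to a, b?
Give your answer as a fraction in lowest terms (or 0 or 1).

1/5

Take a = 2/5, b = 2/5:
b ⇔ a = 2/5 ⇔ 2/5 = 1
¬b = ¬2/5 = 3/5
¬b ⇔ a = 3/5 ⇔ 2/5 = 4/5
b ⇔ b = 2/5 ⇔ 2/5 = 1
¬(b ⇔ b) = ¬1 = 0
(¬b ⇔ a) ⇔ ¬(b ⇔ b) = 4/5 ⇔ 0 = 1/5
(b ⇔ a) ⇒ ((¬b ⇔ a) ⇔ ¬(b ⇔ b)) = 1 ⇒ 1/5 = 1/5
No assignment yields a value below 1/5, so this is the minimum.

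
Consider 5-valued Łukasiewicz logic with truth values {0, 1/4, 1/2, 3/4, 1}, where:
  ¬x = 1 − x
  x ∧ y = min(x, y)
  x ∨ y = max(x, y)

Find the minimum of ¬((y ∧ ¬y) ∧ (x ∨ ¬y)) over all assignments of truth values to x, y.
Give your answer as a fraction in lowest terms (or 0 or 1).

Take x = 0, y = 1/2:
¬y = ¬1/2 = 1/2
y ∧ ¬y = 1/2 ∧ 1/2 = 1/2
¬y = ¬1/2 = 1/2
x ∨ ¬y = 0 ∨ 1/2 = 1/2
(y ∧ ¬y) ∧ (x ∨ ¬y) = 1/2 ∧ 1/2 = 1/2
¬((y ∧ ¬y) ∧ (x ∨ ¬y)) = ¬1/2 = 1/2
No assignment yields a value below 1/2, so this is the minimum.

1/2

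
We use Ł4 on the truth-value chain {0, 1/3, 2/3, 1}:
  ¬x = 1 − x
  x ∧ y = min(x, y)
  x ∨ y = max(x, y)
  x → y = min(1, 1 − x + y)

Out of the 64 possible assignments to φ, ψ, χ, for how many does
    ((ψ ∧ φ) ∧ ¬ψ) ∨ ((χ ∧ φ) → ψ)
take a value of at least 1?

50

value 1: 50 assignments (counts)
value 2/3: 9 assignments
value 1/3: 4 assignments
value 0: 1 assignment
So 50 of the 64 assignments meet the threshold.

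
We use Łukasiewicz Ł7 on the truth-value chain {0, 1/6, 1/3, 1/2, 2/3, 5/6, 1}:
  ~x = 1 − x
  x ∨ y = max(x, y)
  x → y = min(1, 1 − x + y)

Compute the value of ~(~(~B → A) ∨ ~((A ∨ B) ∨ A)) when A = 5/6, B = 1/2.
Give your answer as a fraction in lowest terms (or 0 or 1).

5/6

~B = ~1/2 = 1/2
~B → A = 1/2 → 5/6 = 1
~(~B → A) = ~1 = 0
A ∨ B = 5/6 ∨ 1/2 = 5/6
(A ∨ B) ∨ A = 5/6 ∨ 5/6 = 5/6
~((A ∨ B) ∨ A) = ~5/6 = 1/6
~(~B → A) ∨ ~((A ∨ B) ∨ A) = 0 ∨ 1/6 = 1/6
~(~(~B → A) ∨ ~((A ∨ B) ∨ A)) = ~1/6 = 5/6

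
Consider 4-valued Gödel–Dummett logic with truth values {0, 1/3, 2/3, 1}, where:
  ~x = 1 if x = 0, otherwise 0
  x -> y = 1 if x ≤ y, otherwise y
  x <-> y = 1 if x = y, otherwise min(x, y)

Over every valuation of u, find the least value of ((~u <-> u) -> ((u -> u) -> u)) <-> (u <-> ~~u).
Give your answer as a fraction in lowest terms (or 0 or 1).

Take u = 1/3:
~u = ~1/3 = 0
~u <-> u = 0 <-> 1/3 = 0
u -> u = 1/3 -> 1/3 = 1
(u -> u) -> u = 1 -> 1/3 = 1/3
(~u <-> u) -> ((u -> u) -> u) = 0 -> 1/3 = 1
~u = ~1/3 = 0
~~u = ~0 = 1
u <-> ~~u = 1/3 <-> 1 = 1/3
((~u <-> u) -> ((u -> u) -> u)) <-> (u <-> ~~u) = 1 <-> 1/3 = 1/3
No assignment yields a value below 1/3, so this is the minimum.

1/3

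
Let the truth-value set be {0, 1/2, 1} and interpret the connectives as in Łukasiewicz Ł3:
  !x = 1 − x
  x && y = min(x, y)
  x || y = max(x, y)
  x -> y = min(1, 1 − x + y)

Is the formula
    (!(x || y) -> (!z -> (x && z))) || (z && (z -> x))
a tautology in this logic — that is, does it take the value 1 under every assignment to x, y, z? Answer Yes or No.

Counterexample: take x = 0, y = 0, z = 0.
x || y = 0 || 0 = 0
!(x || y) = !0 = 1
!z = !0 = 1
x && z = 0 && 0 = 0
!z -> (x && z) = 1 -> 0 = 0
!(x || y) -> (!z -> (x && z)) = 1 -> 0 = 0
z -> x = 0 -> 0 = 1
z && (z -> x) = 0 && 1 = 0
(!(x || y) -> (!z -> (x && z))) || (z && (z -> x)) = 0 || 0 = 0
This gives 0 ≠ 1.

No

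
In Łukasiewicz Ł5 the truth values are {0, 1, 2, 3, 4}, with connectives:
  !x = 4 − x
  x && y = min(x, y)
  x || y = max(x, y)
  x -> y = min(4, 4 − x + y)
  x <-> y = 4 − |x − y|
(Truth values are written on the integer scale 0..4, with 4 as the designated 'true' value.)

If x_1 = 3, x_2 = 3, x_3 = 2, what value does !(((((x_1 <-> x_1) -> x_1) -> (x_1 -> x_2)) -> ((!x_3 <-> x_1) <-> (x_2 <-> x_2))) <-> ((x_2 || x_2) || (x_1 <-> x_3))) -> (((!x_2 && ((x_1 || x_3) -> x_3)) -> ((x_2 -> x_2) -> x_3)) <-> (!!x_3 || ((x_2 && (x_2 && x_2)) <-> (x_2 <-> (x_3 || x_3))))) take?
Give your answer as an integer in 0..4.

x_1 <-> x_1 = 3 <-> 3 = 4
(x_1 <-> x_1) -> x_1 = 4 -> 3 = 3
x_1 -> x_2 = 3 -> 3 = 4
((x_1 <-> x_1) -> x_1) -> (x_1 -> x_2) = 3 -> 4 = 4
!x_3 = !2 = 2
!x_3 <-> x_1 = 2 <-> 3 = 3
x_2 <-> x_2 = 3 <-> 3 = 4
(!x_3 <-> x_1) <-> (x_2 <-> x_2) = 3 <-> 4 = 3
(((x_1 <-> x_1) -> x_1) -> (x_1 -> x_2)) -> ((!x_3 <-> x_1) <-> (x_2 <-> x_2)) = 4 -> 3 = 3
x_2 || x_2 = 3 || 3 = 3
x_1 <-> x_3 = 3 <-> 2 = 3
(x_2 || x_2) || (x_1 <-> x_3) = 3 || 3 = 3
((((x_1 <-> x_1) -> x_1) -> (x_1 -> x_2)) -> ((!x_3 <-> x_1) <-> (x_2 <-> x_2))) <-> ((x_2 || x_2) || (x_1 <-> x_3)) = 3 <-> 3 = 4
!(((((x_1 <-> x_1) -> x_1) -> (x_1 -> x_2)) -> ((!x_3 <-> x_1) <-> (x_2 <-> x_2))) <-> ((x_2 || x_2) || (x_1 <-> x_3))) = !4 = 0
!x_2 = !3 = 1
x_1 || x_3 = 3 || 2 = 3
(x_1 || x_3) -> x_3 = 3 -> 2 = 3
!x_2 && ((x_1 || x_3) -> x_3) = 1 && 3 = 1
x_2 -> x_2 = 3 -> 3 = 4
(x_2 -> x_2) -> x_3 = 4 -> 2 = 2
(!x_2 && ((x_1 || x_3) -> x_3)) -> ((x_2 -> x_2) -> x_3) = 1 -> 2 = 4
!x_3 = !2 = 2
!!x_3 = !2 = 2
x_2 && x_2 = 3 && 3 = 3
x_2 && (x_2 && x_2) = 3 && 3 = 3
x_3 || x_3 = 2 || 2 = 2
x_2 <-> (x_3 || x_3) = 3 <-> 2 = 3
(x_2 && (x_2 && x_2)) <-> (x_2 <-> (x_3 || x_3)) = 3 <-> 3 = 4
!!x_3 || ((x_2 && (x_2 && x_2)) <-> (x_2 <-> (x_3 || x_3))) = 2 || 4 = 4
((!x_2 && ((x_1 || x_3) -> x_3)) -> ((x_2 -> x_2) -> x_3)) <-> (!!x_3 || ((x_2 && (x_2 && x_2)) <-> (x_2 <-> (x_3 || x_3)))) = 4 <-> 4 = 4
!(((((x_1 <-> x_1) -> x_1) -> (x_1 -> x_2)) -> ((!x_3 <-> x_1) <-> (x_2 <-> x_2))) <-> ((x_2 || x_2) || (x_1 <-> x_3))) -> (((!x_2 && ((x_1 || x_3) -> x_3)) -> ((x_2 -> x_2) -> x_3)) <-> (!!x_3 || ((x_2 && (x_2 && x_2)) <-> (x_2 <-> (x_3 || x_3))))) = 0 -> 4 = 4

4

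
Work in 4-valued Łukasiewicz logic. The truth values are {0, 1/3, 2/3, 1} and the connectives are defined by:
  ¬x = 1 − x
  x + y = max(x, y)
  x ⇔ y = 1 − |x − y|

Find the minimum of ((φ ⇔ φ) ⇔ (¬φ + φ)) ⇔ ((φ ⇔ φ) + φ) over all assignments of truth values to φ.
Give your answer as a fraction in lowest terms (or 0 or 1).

2/3

Take φ = 1/3:
φ ⇔ φ = 1/3 ⇔ 1/3 = 1
¬φ = ¬1/3 = 2/3
¬φ + φ = 2/3 + 1/3 = 2/3
(φ ⇔ φ) ⇔ (¬φ + φ) = 1 ⇔ 2/3 = 2/3
φ ⇔ φ = 1/3 ⇔ 1/3 = 1
(φ ⇔ φ) + φ = 1 + 1/3 = 1
((φ ⇔ φ) ⇔ (¬φ + φ)) ⇔ ((φ ⇔ φ) + φ) = 2/3 ⇔ 1 = 2/3
No assignment yields a value below 2/3, so this is the minimum.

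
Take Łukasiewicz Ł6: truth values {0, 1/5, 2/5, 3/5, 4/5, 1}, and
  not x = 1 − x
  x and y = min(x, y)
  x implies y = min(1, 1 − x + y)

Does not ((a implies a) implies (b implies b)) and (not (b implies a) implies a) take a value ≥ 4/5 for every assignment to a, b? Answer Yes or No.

Counterexample: take a = 0, b = 0.
a implies a = 0 implies 0 = 1
b implies b = 0 implies 0 = 1
(a implies a) implies (b implies b) = 1 implies 1 = 1
not ((a implies a) implies (b implies b)) = not 1 = 0
b implies a = 0 implies 0 = 1
not (b implies a) = not 1 = 0
not (b implies a) implies a = 0 implies 0 = 1
not ((a implies a) implies (b implies b)) and (not (b implies a) implies a) = 0 and 1 = 0
This gives 0, which is below 4/5.

No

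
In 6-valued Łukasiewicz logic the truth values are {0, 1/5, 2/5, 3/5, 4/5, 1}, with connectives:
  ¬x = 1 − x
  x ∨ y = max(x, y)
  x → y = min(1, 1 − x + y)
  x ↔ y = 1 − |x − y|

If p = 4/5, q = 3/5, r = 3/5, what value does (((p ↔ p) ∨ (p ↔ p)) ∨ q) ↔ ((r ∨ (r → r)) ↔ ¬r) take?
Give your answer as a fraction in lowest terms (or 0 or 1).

2/5

p ↔ p = 4/5 ↔ 4/5 = 1
p ↔ p = 4/5 ↔ 4/5 = 1
(p ↔ p) ∨ (p ↔ p) = 1 ∨ 1 = 1
((p ↔ p) ∨ (p ↔ p)) ∨ q = 1 ∨ 3/5 = 1
r → r = 3/5 → 3/5 = 1
r ∨ (r → r) = 3/5 ∨ 1 = 1
¬r = ¬3/5 = 2/5
(r ∨ (r → r)) ↔ ¬r = 1 ↔ 2/5 = 2/5
(((p ↔ p) ∨ (p ↔ p)) ∨ q) ↔ ((r ∨ (r → r)) ↔ ¬r) = 1 ↔ 2/5 = 2/5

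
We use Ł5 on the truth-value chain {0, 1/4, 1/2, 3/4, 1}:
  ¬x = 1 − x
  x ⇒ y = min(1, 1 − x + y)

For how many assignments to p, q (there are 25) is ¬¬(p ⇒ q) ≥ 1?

15

value 1: 15 assignments (counts)
value 3/4: 4 assignments
value 1/2: 3 assignments
value 1/4: 2 assignments
value 0: 1 assignment
So 15 of the 25 assignments meet the threshold.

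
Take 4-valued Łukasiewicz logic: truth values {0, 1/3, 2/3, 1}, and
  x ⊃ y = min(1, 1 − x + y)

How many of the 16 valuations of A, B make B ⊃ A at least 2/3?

A = 0, B = 0 ↦ 1  ≥
A = 0, B = 1/3 ↦ 2/3  ≥
A = 0, B = 2/3 ↦ 1/3  <
A = 0, B = 1 ↦ 0  <
A = 1/3, B = 0 ↦ 1  ≥
A = 1/3, B = 1/3 ↦ 1  ≥
A = 1/3, B = 2/3 ↦ 2/3  ≥
A = 1/3, B = 1 ↦ 1/3  <
A = 2/3, B = 0 ↦ 1  ≥
A = 2/3, B = 1/3 ↦ 1  ≥
A = 2/3, B = 2/3 ↦ 1  ≥
A = 2/3, B = 1 ↦ 2/3  ≥
A = 1, B = 0 ↦ 1  ≥
A = 1, B = 1/3 ↦ 1  ≥
A = 1, B = 2/3 ↦ 1  ≥
A = 1, B = 1 ↦ 1  ≥
So 13 of the 16 assignments meet the threshold.

13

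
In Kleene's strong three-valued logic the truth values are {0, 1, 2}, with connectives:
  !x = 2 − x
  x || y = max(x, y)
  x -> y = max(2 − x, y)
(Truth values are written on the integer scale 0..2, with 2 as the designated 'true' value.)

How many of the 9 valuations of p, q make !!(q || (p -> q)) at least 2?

p = 0, q = 0 ↦ 2  ≥
p = 0, q = 1 ↦ 2  ≥
p = 0, q = 2 ↦ 2  ≥
p = 1, q = 0 ↦ 1  <
p = 1, q = 1 ↦ 1  <
p = 1, q = 2 ↦ 2  ≥
p = 2, q = 0 ↦ 0  <
p = 2, q = 1 ↦ 1  <
p = 2, q = 2 ↦ 2  ≥
So 5 of the 9 assignments meet the threshold.

5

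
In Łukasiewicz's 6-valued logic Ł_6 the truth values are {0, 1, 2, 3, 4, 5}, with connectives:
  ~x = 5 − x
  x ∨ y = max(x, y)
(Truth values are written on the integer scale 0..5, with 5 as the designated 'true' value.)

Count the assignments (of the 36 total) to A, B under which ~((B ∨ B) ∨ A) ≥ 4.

4

value 5: 1 assignment (counts)
value 4: 3 assignments (counts)
value 3: 5 assignments
value 2: 7 assignments
value 1: 9 assignments
value 0: 11 assignments
So 4 of the 36 assignments meet the threshold.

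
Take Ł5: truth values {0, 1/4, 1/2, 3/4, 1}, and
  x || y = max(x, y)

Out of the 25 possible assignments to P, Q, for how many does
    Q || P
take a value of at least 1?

value 1: 9 assignments (counts)
value 3/4: 7 assignments
value 1/2: 5 assignments
value 1/4: 3 assignments
value 0: 1 assignment
So 9 of the 25 assignments meet the threshold.

9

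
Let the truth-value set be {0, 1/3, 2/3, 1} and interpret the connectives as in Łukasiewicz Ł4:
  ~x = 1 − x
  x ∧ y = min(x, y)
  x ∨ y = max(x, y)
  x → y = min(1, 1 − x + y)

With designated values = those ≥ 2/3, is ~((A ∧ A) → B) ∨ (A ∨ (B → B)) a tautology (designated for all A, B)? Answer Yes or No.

A = 0, B = 0 ↦ 1
A = 0, B = 1/3 ↦ 1
A = 0, B = 2/3 ↦ 1
A = 0, B = 1 ↦ 1
A = 1/3, B = 0 ↦ 1
A = 1/3, B = 1/3 ↦ 1
A = 1/3, B = 2/3 ↦ 1
A = 1/3, B = 1 ↦ 1
A = 2/3, B = 0 ↦ 1
A = 2/3, B = 1/3 ↦ 1
A = 2/3, B = 2/3 ↦ 1
A = 2/3, B = 1 ↦ 1
A = 1, B = 0 ↦ 1
A = 1, B = 1/3 ↦ 1
A = 1, B = 2/3 ↦ 1
A = 1, B = 1 ↦ 1
Every assignment gives a value ≥ 2/3.

Yes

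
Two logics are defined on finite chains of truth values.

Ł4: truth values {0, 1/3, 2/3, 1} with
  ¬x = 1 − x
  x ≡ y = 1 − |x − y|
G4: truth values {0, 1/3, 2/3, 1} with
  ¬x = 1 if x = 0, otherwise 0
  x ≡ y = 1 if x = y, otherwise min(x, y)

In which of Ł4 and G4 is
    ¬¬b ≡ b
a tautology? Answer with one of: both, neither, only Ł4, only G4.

only Ł4

In Ł4: every assignment gives 1 — tautology.
In G4: at b = 1/3 the value is 1/3 — not a tautology.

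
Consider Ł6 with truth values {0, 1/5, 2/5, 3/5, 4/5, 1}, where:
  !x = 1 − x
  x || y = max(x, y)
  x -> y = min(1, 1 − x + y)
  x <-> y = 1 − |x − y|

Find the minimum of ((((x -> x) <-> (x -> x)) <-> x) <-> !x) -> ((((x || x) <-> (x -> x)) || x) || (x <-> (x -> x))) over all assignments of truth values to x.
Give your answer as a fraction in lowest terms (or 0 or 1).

3/5

Take x = 2/5:
x -> x = 2/5 -> 2/5 = 1
x -> x = 2/5 -> 2/5 = 1
(x -> x) <-> (x -> x) = 1 <-> 1 = 1
((x -> x) <-> (x -> x)) <-> x = 1 <-> 2/5 = 2/5
!x = !2/5 = 3/5
(((x -> x) <-> (x -> x)) <-> x) <-> !x = 2/5 <-> 3/5 = 4/5
x || x = 2/5 || 2/5 = 2/5
x -> x = 2/5 -> 2/5 = 1
(x || x) <-> (x -> x) = 2/5 <-> 1 = 2/5
((x || x) <-> (x -> x)) || x = 2/5 || 2/5 = 2/5
x -> x = 2/5 -> 2/5 = 1
x <-> (x -> x) = 2/5 <-> 1 = 2/5
(((x || x) <-> (x -> x)) || x) || (x <-> (x -> x)) = 2/5 || 2/5 = 2/5
((((x -> x) <-> (x -> x)) <-> x) <-> !x) -> ((((x || x) <-> (x -> x)) || x) || (x <-> (x -> x))) = 4/5 -> 2/5 = 3/5
No assignment yields a value below 3/5, so this is the minimum.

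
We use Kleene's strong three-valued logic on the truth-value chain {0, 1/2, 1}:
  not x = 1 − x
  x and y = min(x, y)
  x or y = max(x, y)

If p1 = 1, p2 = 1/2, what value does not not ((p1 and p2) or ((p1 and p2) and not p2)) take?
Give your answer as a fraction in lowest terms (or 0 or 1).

p1 and p2 = 1 and 1/2 = 1/2
p1 and p2 = 1 and 1/2 = 1/2
not p2 = not 1/2 = 1/2
(p1 and p2) and not p2 = 1/2 and 1/2 = 1/2
(p1 and p2) or ((p1 and p2) and not p2) = 1/2 or 1/2 = 1/2
not ((p1 and p2) or ((p1 and p2) and not p2)) = not 1/2 = 1/2
not not ((p1 and p2) or ((p1 and p2) and not p2)) = not 1/2 = 1/2

1/2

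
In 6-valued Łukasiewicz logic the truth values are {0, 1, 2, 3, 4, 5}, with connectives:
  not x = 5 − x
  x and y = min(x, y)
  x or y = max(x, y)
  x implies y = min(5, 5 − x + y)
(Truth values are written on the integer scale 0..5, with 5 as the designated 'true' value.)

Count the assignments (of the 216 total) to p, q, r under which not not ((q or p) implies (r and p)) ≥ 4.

value 5: 56 assignments (counts)
value 4: 40 assignments (counts)
value 3: 40 assignments
value 2: 36 assignments
value 1: 28 assignments
value 0: 16 assignments
So 96 of the 216 assignments meet the threshold.

96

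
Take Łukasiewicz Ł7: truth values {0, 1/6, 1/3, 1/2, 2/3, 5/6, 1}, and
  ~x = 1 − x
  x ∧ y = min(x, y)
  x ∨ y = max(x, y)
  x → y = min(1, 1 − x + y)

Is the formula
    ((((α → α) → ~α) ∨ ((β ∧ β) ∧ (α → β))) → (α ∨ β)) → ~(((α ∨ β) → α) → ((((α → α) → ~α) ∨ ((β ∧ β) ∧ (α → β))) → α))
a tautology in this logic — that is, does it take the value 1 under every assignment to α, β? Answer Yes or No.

Counterexample: take α = 0, β = 2/3.
α → α = 0 → 0 = 1
~α = ~0 = 1
(α → α) → ~α = 1 → 1 = 1
β ∧ β = 2/3 ∧ 2/3 = 2/3
α → β = 0 → 2/3 = 1
(β ∧ β) ∧ (α → β) = 2/3 ∧ 1 = 2/3
((α → α) → ~α) ∨ ((β ∧ β) ∧ (α → β)) = 1 ∨ 2/3 = 1
α ∨ β = 0 ∨ 2/3 = 2/3
(((α → α) → ~α) ∨ ((β ∧ β) ∧ (α → β))) → (α ∨ β) = 1 → 2/3 = 2/3
(α ∨ β) → α = 2/3 → 0 = 1/3
(((α → α) → ~α) ∨ ((β ∧ β) ∧ (α → β))) → α = 1 → 0 = 0
((α ∨ β) → α) → ((((α → α) → ~α) ∨ ((β ∧ β) ∧ (α → β))) → α) = 1/3 → 0 = 2/3
~(((α ∨ β) → α) → ((((α → α) → ~α) ∨ ((β ∧ β) ∧ (α → β))) → α)) = ~2/3 = 1/3
((((α → α) → ~α) ∨ ((β ∧ β) ∧ (α → β))) → (α ∨ β)) → ~(((α ∨ β) → α) → ((((α → α) → ~α) ∨ ((β ∧ β) ∧ (α → β))) → α)) = 2/3 → 1/3 = 2/3
This gives 2/3 ≠ 1.

No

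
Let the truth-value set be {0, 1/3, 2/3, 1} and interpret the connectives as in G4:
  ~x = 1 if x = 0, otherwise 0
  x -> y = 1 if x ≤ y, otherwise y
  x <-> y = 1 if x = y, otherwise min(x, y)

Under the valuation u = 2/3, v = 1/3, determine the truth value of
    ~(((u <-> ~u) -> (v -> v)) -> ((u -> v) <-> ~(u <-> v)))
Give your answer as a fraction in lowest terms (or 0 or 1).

~u = ~2/3 = 0
u <-> ~u = 2/3 <-> 0 = 0
v -> v = 1/3 -> 1/3 = 1
(u <-> ~u) -> (v -> v) = 0 -> 1 = 1
u -> v = 2/3 -> 1/3 = 1/3
u <-> v = 2/3 <-> 1/3 = 1/3
~(u <-> v) = ~1/3 = 0
(u -> v) <-> ~(u <-> v) = 1/3 <-> 0 = 0
((u <-> ~u) -> (v -> v)) -> ((u -> v) <-> ~(u <-> v)) = 1 -> 0 = 0
~(((u <-> ~u) -> (v -> v)) -> ((u -> v) <-> ~(u <-> v))) = ~0 = 1

1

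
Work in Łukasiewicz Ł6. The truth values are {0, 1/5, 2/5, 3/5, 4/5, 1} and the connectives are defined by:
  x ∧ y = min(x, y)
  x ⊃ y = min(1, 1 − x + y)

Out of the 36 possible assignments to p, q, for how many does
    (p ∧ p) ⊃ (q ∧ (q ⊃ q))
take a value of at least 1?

21

value 1: 21 assignments (counts)
value 4/5: 5 assignments
value 3/5: 4 assignments
value 2/5: 3 assignments
value 1/5: 2 assignments
value 0: 1 assignment
So 21 of the 36 assignments meet the threshold.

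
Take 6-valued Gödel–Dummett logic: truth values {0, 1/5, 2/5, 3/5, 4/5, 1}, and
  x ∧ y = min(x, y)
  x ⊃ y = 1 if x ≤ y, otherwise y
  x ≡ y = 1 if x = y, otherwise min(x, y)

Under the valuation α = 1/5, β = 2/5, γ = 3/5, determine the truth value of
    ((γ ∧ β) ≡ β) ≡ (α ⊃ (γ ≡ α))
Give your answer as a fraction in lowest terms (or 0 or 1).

γ ∧ β = 3/5 ∧ 2/5 = 2/5
(γ ∧ β) ≡ β = 2/5 ≡ 2/5 = 1
γ ≡ α = 3/5 ≡ 1/5 = 1/5
α ⊃ (γ ≡ α) = 1/5 ⊃ 1/5 = 1
((γ ∧ β) ≡ β) ≡ (α ⊃ (γ ≡ α)) = 1 ≡ 1 = 1

1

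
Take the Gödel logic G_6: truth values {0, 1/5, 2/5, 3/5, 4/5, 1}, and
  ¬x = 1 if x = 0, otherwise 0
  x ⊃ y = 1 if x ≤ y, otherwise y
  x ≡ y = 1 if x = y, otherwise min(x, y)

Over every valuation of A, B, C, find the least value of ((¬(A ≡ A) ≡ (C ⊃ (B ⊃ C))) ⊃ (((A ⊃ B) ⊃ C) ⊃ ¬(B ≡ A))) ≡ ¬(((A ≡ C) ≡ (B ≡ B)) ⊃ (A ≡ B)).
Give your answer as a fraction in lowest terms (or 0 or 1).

Take A = 0, B = 0, C = 0:
A ≡ A = 0 ≡ 0 = 1
¬(A ≡ A) = ¬1 = 0
B ⊃ C = 0 ⊃ 0 = 1
C ⊃ (B ⊃ C) = 0 ⊃ 1 = 1
¬(A ≡ A) ≡ (C ⊃ (B ⊃ C)) = 0 ≡ 1 = 0
A ⊃ B = 0 ⊃ 0 = 1
(A ⊃ B) ⊃ C = 1 ⊃ 0 = 0
B ≡ A = 0 ≡ 0 = 1
¬(B ≡ A) = ¬1 = 0
((A ⊃ B) ⊃ C) ⊃ ¬(B ≡ A) = 0 ⊃ 0 = 1
(¬(A ≡ A) ≡ (C ⊃ (B ⊃ C))) ⊃ (((A ⊃ B) ⊃ C) ⊃ ¬(B ≡ A)) = 0 ⊃ 1 = 1
A ≡ C = 0 ≡ 0 = 1
B ≡ B = 0 ≡ 0 = 1
(A ≡ C) ≡ (B ≡ B) = 1 ≡ 1 = 1
A ≡ B = 0 ≡ 0 = 1
((A ≡ C) ≡ (B ≡ B)) ⊃ (A ≡ B) = 1 ⊃ 1 = 1
¬(((A ≡ C) ≡ (B ≡ B)) ⊃ (A ≡ B)) = ¬1 = 0
((¬(A ≡ A) ≡ (C ⊃ (B ⊃ C))) ⊃ (((A ⊃ B) ⊃ C) ⊃ ¬(B ≡ A))) ≡ ¬(((A ≡ C) ≡ (B ≡ B)) ⊃ (A ≡ B)) = 1 ≡ 0 = 0
No assignment yields a value below 0, so this is the minimum.

0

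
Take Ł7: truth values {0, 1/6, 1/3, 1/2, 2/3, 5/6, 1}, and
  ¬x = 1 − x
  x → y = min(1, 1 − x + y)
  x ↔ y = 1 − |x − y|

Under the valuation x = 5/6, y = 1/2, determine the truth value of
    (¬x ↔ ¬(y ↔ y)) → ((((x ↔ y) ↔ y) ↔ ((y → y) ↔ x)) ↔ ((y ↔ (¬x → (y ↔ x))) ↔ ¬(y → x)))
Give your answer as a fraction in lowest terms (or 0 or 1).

¬x = ¬5/6 = 1/6
y ↔ y = 1/2 ↔ 1/2 = 1
¬(y ↔ y) = ¬1 = 0
¬x ↔ ¬(y ↔ y) = 1/6 ↔ 0 = 5/6
x ↔ y = 5/6 ↔ 1/2 = 2/3
(x ↔ y) ↔ y = 2/3 ↔ 1/2 = 5/6
y → y = 1/2 → 1/2 = 1
(y → y) ↔ x = 1 ↔ 5/6 = 5/6
((x ↔ y) ↔ y) ↔ ((y → y) ↔ x) = 5/6 ↔ 5/6 = 1
¬x = ¬5/6 = 1/6
y ↔ x = 1/2 ↔ 5/6 = 2/3
¬x → (y ↔ x) = 1/6 → 2/3 = 1
y ↔ (¬x → (y ↔ x)) = 1/2 ↔ 1 = 1/2
y → x = 1/2 → 5/6 = 1
¬(y → x) = ¬1 = 0
(y ↔ (¬x → (y ↔ x))) ↔ ¬(y → x) = 1/2 ↔ 0 = 1/2
(((x ↔ y) ↔ y) ↔ ((y → y) ↔ x)) ↔ ((y ↔ (¬x → (y ↔ x))) ↔ ¬(y → x)) = 1 ↔ 1/2 = 1/2
(¬x ↔ ¬(y ↔ y)) → ((((x ↔ y) ↔ y) ↔ ((y → y) ↔ x)) ↔ ((y ↔ (¬x → (y ↔ x))) ↔ ¬(y → x))) = 5/6 → 1/2 = 2/3

2/3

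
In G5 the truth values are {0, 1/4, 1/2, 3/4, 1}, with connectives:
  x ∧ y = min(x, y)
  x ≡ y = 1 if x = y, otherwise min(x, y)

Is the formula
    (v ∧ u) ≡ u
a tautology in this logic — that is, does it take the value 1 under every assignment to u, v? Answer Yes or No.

Counterexample: take u = 1/4, v = 0.
v ∧ u = 0 ∧ 1/4 = 0
(v ∧ u) ≡ u = 0 ≡ 1/4 = 0
This gives 0 ≠ 1.

No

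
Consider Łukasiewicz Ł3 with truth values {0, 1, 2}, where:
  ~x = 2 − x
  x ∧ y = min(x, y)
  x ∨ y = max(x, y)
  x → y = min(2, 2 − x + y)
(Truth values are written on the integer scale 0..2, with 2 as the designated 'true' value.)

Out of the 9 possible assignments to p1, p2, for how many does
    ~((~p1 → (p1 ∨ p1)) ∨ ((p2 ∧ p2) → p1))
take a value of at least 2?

p1 = 0, p2 = 0 ↦ 0  <
p1 = 0, p2 = 1 ↦ 1  <
p1 = 0, p2 = 2 ↦ 2  ≥
p1 = 1, p2 = 0 ↦ 0  <
p1 = 1, p2 = 1 ↦ 0  <
p1 = 1, p2 = 2 ↦ 0  <
p1 = 2, p2 = 0 ↦ 0  <
p1 = 2, p2 = 1 ↦ 0  <
p1 = 2, p2 = 2 ↦ 0  <
So 1 of the 9 assignments meets the threshold.

1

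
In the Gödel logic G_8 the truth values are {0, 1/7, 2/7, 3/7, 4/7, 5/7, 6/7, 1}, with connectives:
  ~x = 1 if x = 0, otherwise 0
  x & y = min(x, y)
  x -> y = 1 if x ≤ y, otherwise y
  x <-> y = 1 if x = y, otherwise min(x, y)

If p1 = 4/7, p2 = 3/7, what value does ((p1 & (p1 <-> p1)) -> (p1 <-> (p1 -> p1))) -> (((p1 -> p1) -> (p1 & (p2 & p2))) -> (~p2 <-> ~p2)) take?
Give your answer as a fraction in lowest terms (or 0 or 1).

1

p1 <-> p1 = 4/7 <-> 4/7 = 1
p1 & (p1 <-> p1) = 4/7 & 1 = 4/7
p1 -> p1 = 4/7 -> 4/7 = 1
p1 <-> (p1 -> p1) = 4/7 <-> 1 = 4/7
(p1 & (p1 <-> p1)) -> (p1 <-> (p1 -> p1)) = 4/7 -> 4/7 = 1
p1 -> p1 = 4/7 -> 4/7 = 1
p2 & p2 = 3/7 & 3/7 = 3/7
p1 & (p2 & p2) = 4/7 & 3/7 = 3/7
(p1 -> p1) -> (p1 & (p2 & p2)) = 1 -> 3/7 = 3/7
~p2 = ~3/7 = 0
~p2 = ~3/7 = 0
~p2 <-> ~p2 = 0 <-> 0 = 1
((p1 -> p1) -> (p1 & (p2 & p2))) -> (~p2 <-> ~p2) = 3/7 -> 1 = 1
((p1 & (p1 <-> p1)) -> (p1 <-> (p1 -> p1))) -> (((p1 -> p1) -> (p1 & (p2 & p2))) -> (~p2 <-> ~p2)) = 1 -> 1 = 1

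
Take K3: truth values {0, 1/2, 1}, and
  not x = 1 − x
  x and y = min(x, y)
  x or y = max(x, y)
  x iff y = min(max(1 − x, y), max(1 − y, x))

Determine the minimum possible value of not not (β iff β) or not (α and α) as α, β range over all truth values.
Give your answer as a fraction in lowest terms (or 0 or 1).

1/2

Take α = 1/2, β = 1/2:
β iff β = 1/2 iff 1/2 = 1/2
not (β iff β) = not 1/2 = 1/2
not not (β iff β) = not 1/2 = 1/2
α and α = 1/2 and 1/2 = 1/2
not (α and α) = not 1/2 = 1/2
not not (β iff β) or not (α and α) = 1/2 or 1/2 = 1/2
No assignment yields a value below 1/2, so this is the minimum.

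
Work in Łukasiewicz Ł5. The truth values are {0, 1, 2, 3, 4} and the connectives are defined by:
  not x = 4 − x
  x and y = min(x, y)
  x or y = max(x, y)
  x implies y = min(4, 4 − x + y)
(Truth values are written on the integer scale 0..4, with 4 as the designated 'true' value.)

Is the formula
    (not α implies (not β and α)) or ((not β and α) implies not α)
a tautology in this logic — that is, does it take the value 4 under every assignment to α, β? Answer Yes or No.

At α = 3, β = 2, for instance:
not α = not 3 = 1
not β = not 2 = 2
not β and α = 2 and 3 = 2
not α implies (not β and α) = 1 implies 2 = 4
(not β and α) implies not α = 2 implies 1 = 3
(not α implies (not β and α)) or ((not β and α) implies not α) = 4 or 3 = 4
and checking the remaining 24 assignments likewise gives ≥ 4 in every case.

Yes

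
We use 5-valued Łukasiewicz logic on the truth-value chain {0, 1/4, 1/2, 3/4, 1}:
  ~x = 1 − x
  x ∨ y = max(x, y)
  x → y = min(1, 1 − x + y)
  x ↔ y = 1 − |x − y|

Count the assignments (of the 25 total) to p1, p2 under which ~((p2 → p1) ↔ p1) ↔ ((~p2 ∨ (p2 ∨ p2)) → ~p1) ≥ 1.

value 1: 6 assignments (counts)
value 3/4: 8 assignments
value 1/2: 7 assignments
value 1/4: 3 assignments
value 0: 1 assignment
So 6 of the 25 assignments meet the threshold.

6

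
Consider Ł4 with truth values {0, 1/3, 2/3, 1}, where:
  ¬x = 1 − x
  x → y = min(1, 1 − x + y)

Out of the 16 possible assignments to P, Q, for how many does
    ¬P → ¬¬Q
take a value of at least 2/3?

P = 0, Q = 0 ↦ 0  <
P = 0, Q = 1/3 ↦ 1/3  <
P = 0, Q = 2/3 ↦ 2/3  ≥
P = 0, Q = 1 ↦ 1  ≥
P = 1/3, Q = 0 ↦ 1/3  <
P = 1/3, Q = 1/3 ↦ 2/3  ≥
P = 1/3, Q = 2/3 ↦ 1  ≥
P = 1/3, Q = 1 ↦ 1  ≥
P = 2/3, Q = 0 ↦ 2/3  ≥
P = 2/3, Q = 1/3 ↦ 1  ≥
P = 2/3, Q = 2/3 ↦ 1  ≥
P = 2/3, Q = 1 ↦ 1  ≥
P = 1, Q = 0 ↦ 1  ≥
P = 1, Q = 1/3 ↦ 1  ≥
P = 1, Q = 2/3 ↦ 1  ≥
P = 1, Q = 1 ↦ 1  ≥
So 13 of the 16 assignments meet the threshold.

13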